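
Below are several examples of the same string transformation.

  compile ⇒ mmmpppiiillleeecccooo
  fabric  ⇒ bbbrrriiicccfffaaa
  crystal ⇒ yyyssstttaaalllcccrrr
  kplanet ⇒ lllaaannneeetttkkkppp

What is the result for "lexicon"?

The rule is to move the first 2 characters to the end (rotate left by 2), then repeat every character 3 times.
"lexicon" → "xiconle" → "xxxiiicccooonnnllleee".

xxxiiicccooonnnllleee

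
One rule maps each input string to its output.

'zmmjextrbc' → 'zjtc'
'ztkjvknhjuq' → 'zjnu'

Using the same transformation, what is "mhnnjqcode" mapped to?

mnce

The transformation: keep one character in every 3, starting at position 1 (positions 1st, 4th, 7th, ...).
For "mhnnjqcode" the result is "mnce".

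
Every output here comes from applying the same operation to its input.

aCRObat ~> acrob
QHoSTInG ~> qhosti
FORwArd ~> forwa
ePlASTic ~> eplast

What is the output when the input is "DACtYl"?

dact

What's happening: delete the last 2 characters, then convert every letter to lowercase.
"DACtYl" → "DACt" → "dact".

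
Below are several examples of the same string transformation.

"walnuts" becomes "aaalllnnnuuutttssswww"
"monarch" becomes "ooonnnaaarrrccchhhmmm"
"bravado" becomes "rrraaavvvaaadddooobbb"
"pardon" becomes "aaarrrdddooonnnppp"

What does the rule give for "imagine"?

Looking at the pairs, the operation is to repeat every character 3 times, then move the first 3 characters to the end (rotate left by 3).
"imagine" → "iiimmmaaagggiiinnneee" → "mmmaaagggiiinnneeeiii".
(Check on "bravado": → "bbbrrraaavvvaaadddooo" → "rrraaavvvaaadddooobbb" ✓)

mmmaaagggiiinnneeeiii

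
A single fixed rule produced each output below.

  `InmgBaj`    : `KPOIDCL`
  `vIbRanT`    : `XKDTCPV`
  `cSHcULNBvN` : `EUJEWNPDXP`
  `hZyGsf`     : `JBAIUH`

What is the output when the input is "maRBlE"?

The rule is to shift every letter 2 places forward in the alphabet (wrapping around), then convert every letter to uppercase.
Starting from "maRBlE": after the first operation, "ocTDnG"; after the second, "OCTDNG".
(Check on "vIbRanT": → "xKdTcpV" → "XKDTCPV" ✓)

OCTDNG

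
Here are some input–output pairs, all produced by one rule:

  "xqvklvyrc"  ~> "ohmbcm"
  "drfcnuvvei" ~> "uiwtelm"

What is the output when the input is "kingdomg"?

The rule is to delete the last 3 characters, then shift every letter 9 places backward in the alphabet (wrapping around).
"kingdomg" → "kingd" → "bzexu".

bzexu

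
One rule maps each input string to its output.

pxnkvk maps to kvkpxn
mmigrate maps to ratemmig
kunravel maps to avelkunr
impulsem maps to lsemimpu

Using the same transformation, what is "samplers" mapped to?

Looking at the pairs, the operation is to swap the front and back halves of the string.
On "samplers" that produces "lerssamp".

lerssamp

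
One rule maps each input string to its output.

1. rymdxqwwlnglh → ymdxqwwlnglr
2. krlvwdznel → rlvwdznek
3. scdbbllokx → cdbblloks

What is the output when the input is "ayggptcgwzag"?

yggptcgwzaa

The rule is to delete the last character, then move the first character to the end.
Applying both steps to "ayggptcgwzag": "ayggptcgwza", then "yggptcgwzaa".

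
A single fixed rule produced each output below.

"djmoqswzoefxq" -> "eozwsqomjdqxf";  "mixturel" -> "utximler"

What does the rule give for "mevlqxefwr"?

In each case the input is transformed by: reverse the string, then move the first 3 characters to the end (rotate left by 3).
Working it through for "mevlqxefwr": intermediate "rwfexqlvem", final "exqlvemrwf".

exqlvemrwf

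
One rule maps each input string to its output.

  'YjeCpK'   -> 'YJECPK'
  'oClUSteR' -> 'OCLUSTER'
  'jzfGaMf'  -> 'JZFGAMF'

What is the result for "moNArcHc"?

Rule — convert every letter to uppercase.
"moNArcHc" → "MONARCHC".

MONARCHC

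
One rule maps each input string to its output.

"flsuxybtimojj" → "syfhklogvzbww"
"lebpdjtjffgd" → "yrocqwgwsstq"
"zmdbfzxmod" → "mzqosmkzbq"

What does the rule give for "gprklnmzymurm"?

tcexyazmlzhez

Looking at the pairs, the operation is to shift every letter 13 places forward in the alphabet (wrapping around) — i.e. ROT13.
Applying that to "gprklnmzymurm" gives "tcexyazmlzhez".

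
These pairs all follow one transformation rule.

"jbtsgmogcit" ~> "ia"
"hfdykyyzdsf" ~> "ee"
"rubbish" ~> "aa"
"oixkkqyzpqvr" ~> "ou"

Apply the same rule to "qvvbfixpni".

Rule — shift every letter 1 place backward in the alphabet (wrapping around), then keep only the vowels.
Working it through for "qvvbfixpni": intermediate "puuaehwomh", final "uuaeo".

uuaeo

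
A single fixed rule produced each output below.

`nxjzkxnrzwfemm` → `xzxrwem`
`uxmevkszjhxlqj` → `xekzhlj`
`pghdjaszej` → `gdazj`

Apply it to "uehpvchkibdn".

The transformation: keep every other character starting from the second (positions 2nd, 4th, 6th, ...).
For "uehpvchkibdn" the result is "epckbn".

epckbn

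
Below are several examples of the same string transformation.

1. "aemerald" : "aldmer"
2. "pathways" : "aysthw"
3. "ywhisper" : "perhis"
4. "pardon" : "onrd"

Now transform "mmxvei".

eixv

Rule — delete the first 2 characters, then swap the front and back halves of the string.
For "mmxvei", step one produces "xvei"; step two turns that into "eixv".
(Check on "ywhisper": → "hisper" → "perhis" ✓)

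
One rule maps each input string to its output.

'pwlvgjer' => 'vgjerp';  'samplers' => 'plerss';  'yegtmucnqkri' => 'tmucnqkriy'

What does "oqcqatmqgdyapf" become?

qatmqgdyapfo

What's happening: move the first character to the end, then delete the first 2 characters.
Starting from "oqcqatmqgdyapf": after the first operation, "qcqatmqgdyapfo"; after the second, "qatmqgdyapfo".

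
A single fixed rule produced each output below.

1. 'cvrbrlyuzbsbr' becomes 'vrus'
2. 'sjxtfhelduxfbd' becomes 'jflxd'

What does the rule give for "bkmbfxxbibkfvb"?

Each output is the input with this applied: keep one character in every 3, starting at position 2 (positions 2nd, 5th, 8th, ...).
"bkmbfxxbibkfvb" → "kfbkb".

kfbkb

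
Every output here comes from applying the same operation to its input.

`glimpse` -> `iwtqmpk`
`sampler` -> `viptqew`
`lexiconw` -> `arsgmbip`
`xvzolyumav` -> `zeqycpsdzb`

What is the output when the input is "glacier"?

The pattern: reverse the string, then shift every letter 4 places forward in the alphabet (wrapping around).
For "glacier", step one produces "reicalg"; step two turns that into "vimgepk".

vimgepk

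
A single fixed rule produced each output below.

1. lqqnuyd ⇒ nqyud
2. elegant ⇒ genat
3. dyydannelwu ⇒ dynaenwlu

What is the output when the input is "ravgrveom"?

Rule — delete the first 2 characters, then swap each adjacent pair of characters (1↔2, 3↔4, ...).
Starting from "ravgrveom": after the first operation, "vgrveom"; after the second, "gvvroem".
(Check on "elegant": → "egant" → "genat" ✓)

gvvroem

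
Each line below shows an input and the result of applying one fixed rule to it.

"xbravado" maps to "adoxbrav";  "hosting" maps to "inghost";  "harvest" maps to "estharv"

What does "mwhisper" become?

permwhis

The pattern: move the last 3 characters to the front (rotate right by 3).
Applying that to "mwhisper" gives "permwhis".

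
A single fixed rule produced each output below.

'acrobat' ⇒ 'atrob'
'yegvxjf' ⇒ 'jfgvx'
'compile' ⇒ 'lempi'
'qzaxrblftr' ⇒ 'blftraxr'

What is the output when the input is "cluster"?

The rule is to delete the first 2 characters, then move the first 3 characters to the end (rotate left by 3).
For "cluster", step one produces "uster"; step two turns that into "erust".

erust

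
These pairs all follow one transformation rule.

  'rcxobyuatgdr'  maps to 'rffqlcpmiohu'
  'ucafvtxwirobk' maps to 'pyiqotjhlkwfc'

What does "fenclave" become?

Rule — shift every letter 12 places backward in the alphabet (wrapping around), then move the last 2 characters to the front (rotate right by 2).
"fenclave" → "tsbqzojs" → "jstsbqzo".
(Check on "rcxobyuatgdr": → "fqlcpmiohurf" → "rffqlcpmiohu" ✓)

jstsbqzo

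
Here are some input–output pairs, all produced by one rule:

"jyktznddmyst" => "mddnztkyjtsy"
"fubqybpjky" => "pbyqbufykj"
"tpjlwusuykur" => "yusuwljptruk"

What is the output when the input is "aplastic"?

salpacit

The transformation: move the last 3 characters to the front (rotate right by 3), then reverse the string.
Doing the same to "aplastic": "salpacit".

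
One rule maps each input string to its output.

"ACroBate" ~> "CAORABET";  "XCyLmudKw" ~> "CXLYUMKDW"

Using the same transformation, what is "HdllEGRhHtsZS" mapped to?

The rule is to swap each adjacent pair of characters (1↔2, 3↔4, ...), then convert every letter to uppercase.
"HdllEGRhHtsZS" → "DHLLGEHRTHZSS".

DHLLGEHRTHZSS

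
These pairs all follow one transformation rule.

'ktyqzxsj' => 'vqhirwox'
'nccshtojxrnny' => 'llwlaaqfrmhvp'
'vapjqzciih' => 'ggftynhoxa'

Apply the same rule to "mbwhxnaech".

The pattern: move the last 3 characters to the front (rotate right by 3), then shift every letter 2 places backward in the alphabet (wrapping around).
Applying that to "mbwhxnaech" gives "cafkzufvly".

cafkzufvly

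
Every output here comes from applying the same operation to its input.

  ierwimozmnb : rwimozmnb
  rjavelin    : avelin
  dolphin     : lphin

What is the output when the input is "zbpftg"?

pftg

What's happening: delete the first 2 characters.
"zbpftg" → "pftg".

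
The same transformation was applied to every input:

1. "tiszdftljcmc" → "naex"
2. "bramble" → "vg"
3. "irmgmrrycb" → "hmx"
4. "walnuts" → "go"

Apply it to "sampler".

What's happening: keep one character in every 3, starting at position 3 (positions 3rd, 6th, 9th, ...), then shift every letter 5 places backward in the alphabet (wrapping around).
On "sampler" that produces "hz".
(Check on "walnuts": → "lt" → "go" ✓)

hz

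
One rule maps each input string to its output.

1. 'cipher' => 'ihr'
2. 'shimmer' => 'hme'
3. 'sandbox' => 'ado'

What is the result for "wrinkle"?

rnl

Each output is the input with this applied: keep every other character starting from the second (positions 2nd, 4th, 6th, ...).
On "wrinkle" that produces "rnl".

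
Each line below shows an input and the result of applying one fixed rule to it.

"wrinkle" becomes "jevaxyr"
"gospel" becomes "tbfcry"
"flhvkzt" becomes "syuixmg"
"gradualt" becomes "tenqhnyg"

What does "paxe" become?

cnkr

Looking at the pairs, the operation is to shift every letter 13 places forward in the alphabet (wrapping around) — i.e. ROT13.
Doing the same to "paxe": "cnkr".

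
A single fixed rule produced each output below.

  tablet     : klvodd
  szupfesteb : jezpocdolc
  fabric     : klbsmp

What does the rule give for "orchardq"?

Rule — move the first character to the end, then shift every letter 10 places forward in the alphabet (wrapping around).
Working it through for "orchardq": intermediate "rchardqo", final "bmrkbnay".
(Check on "szupfesteb": → "zupfestebs" → "jezpocdolc" ✓)

bmrkbnay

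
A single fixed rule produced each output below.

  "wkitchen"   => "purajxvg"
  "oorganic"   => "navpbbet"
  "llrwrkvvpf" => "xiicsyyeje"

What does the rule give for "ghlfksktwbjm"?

xgjowztuysxf

The pattern: swap the front and back halves of the string, then shift every letter 13 places forward in the alphabet (wrapping around) — i.e. ROT13.
Applying both steps to "ghlfksktwbjm": "ktwbjmghlfks", then "xgjowztuysxf".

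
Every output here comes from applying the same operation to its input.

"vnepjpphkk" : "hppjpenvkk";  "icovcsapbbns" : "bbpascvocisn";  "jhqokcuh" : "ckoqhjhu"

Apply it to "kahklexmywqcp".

qwymxelkhakpc

In each case the input is transformed by: move the last 2 characters to the front (rotate right by 2), then reverse the string.
"kahklexmywqcp" → "cpkahklexmywq" → "qwymxelkhakpc".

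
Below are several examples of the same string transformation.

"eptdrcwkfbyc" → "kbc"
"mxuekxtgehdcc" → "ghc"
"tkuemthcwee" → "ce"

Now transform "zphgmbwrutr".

Rule — keep every other character starting from the second (positions 2nd, 4th, 6th, ...), then delete the first 3 characters.
Starting from "zphgmbwrutr": after the first operation, "pgbrt"; after the second, "rt".

rt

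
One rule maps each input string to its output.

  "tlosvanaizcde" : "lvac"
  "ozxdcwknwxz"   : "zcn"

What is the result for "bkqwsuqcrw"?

ksc

The transformation: delete the last 2 characters, then keep one character in every 3, starting at position 2 (positions 2nd, 5th, 8th, ...).
For "bkqwsuqcrw", step one produces "bkqwsuqc"; step two turns that into "ksc".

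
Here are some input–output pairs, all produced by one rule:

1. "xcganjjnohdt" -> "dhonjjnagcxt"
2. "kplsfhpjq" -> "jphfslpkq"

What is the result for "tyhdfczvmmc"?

mmvzcfdhytc

The pattern: move the last character to the front, then reverse the string.
"tyhdfczvmmc" → "mmvzcfdhytc".
(Check on "xcganjjnohdt": → "txcganjjnohd" → "dhonjjnagcxt" ✓)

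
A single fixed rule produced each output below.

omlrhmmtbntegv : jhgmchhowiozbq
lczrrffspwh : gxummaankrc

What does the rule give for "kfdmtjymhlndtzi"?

The pattern: shift every letter 5 places backward in the alphabet (wrapping around).
Applying that to "kfdmtjymhlndtzi" gives "fayhoethcgiyoud".

fayhoethcgiyoud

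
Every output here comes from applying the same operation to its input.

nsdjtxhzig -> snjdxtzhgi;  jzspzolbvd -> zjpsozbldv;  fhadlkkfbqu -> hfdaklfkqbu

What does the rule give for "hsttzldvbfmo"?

Looking at the pairs, the operation is to swap each adjacent pair of characters (1↔2, 3↔4, ...).
Applying that to "hsttzldvbfmo" gives "shttlzvdfbom".

shttlzvdfbom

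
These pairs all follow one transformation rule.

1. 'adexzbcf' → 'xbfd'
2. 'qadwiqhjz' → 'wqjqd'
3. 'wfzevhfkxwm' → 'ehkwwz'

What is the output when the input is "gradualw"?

dawr

Looking at the pairs, the operation is to move the first 3 characters to the end (rotate left by 3), then keep every other character starting from the first (positions 1st, 3rd, 5th, ...).
Starting from "gradualw": after the first operation, "dualwgra"; after the second, "dawr".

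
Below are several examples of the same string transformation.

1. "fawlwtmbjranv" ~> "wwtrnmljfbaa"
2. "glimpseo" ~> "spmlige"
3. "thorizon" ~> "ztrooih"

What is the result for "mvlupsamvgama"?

vvuspmmmlgaa

Each output is the input with this applied: delete the last character, then sort the characters into reverse alphabetical order.
Starting from "mvlupsamvgama": after the first operation, "mvlupsamvgam"; after the second, "vvuspmmmlgaa".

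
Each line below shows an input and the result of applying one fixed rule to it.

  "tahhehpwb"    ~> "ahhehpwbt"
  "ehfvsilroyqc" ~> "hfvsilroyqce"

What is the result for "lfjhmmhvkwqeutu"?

Rule — move the first character to the end.
Applying that to "lfjhmmhvkwqeutu" gives "fjhmmhvkwqeutul".

fjhmmhvkwqeutul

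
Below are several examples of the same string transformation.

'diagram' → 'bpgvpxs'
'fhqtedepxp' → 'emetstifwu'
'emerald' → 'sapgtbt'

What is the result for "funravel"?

atkpgcju

Rule — reverse the string, then shift every letter 11 places backward in the alphabet (wrapping around).
"funravel" → "levarnuf" → "atkpgcju".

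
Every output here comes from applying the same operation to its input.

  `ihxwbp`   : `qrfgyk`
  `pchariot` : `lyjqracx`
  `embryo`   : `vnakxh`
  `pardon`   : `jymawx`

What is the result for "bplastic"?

ykjucblr

The rule is to swap each adjacent pair of characters (1↔2, 3↔4, ...), then shift every letter 9 places forward in the alphabet (wrapping around).
Doing the same to "bplastic": "ykjucblr".
(Check on "ihxwbp": → "hiwxpb" → "qrfgyk" ✓)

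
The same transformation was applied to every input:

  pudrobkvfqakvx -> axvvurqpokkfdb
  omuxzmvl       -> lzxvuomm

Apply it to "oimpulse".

The rule is to sort the characters into reverse alphabetical order, then move the last character to the front.
"oimpulse" → "uspomlie" → "euspomli".

euspomli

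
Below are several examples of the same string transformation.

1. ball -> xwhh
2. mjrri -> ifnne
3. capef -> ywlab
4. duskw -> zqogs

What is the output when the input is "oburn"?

In each case the input is transformed by: shift every letter 4 places backward in the alphabet (wrapping around).
Applying that to "oburn" gives "kxqnj".

kxqnj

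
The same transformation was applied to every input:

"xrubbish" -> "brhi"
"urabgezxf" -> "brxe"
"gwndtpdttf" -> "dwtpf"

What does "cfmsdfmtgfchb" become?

The rule is to keep every other character starting from the second (positions 2nd, 4th, 6th, ...), then swap each adjacent pair of characters (1↔2, 3↔4, ...).
Starting from "cfmsdfmtgfchb": after the first operation, "fsftfh"; after the second, "sftfhf".

sftfhf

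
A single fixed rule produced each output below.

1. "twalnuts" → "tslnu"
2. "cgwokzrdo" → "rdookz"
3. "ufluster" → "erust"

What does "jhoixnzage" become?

zageixn

Each output is the input with this applied: delete the first 3 characters, then move the first 3 characters to the end (rotate left by 3).
Doing the same to "jhoixnzage": "zageixn".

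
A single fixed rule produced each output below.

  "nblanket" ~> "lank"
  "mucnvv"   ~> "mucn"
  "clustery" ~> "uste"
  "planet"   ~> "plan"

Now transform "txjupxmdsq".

pxmd

The rule is to move the last 2 characters to the front (rotate right by 2), then keep only the last 4 characters.
"txjupxmdsq" → "sqtxjupxmd" → "pxmd".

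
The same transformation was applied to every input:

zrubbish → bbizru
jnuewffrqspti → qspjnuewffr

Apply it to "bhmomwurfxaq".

The transformation: delete the last 2 characters, then move the last 3 characters to the front (rotate right by 3).
Applying that to "bhmomwurfxaq" gives "rfxbhmomwu".

rfxbhmomwu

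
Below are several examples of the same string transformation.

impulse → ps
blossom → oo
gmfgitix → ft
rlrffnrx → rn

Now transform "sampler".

me

Each output is the input with this applied: keep one character in every 3, starting at position 3 (positions 3rd, 6th, 9th, ...).
"sampler" → "me".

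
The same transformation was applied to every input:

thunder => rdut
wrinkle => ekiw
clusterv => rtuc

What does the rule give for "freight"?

The rule is to keep every other character starting from the first (positions 1st, 3rd, 5th, ...), then reverse the string.
On "freight" that produces "tgef".

tgef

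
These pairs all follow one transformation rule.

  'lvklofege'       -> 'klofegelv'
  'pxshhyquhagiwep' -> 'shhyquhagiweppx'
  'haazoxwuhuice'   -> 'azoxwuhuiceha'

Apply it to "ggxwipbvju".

xwipbvjugg

Rule — move the first 2 characters to the end (rotate left by 2).
On "ggxwipbvju" that produces "xwipbvjugg".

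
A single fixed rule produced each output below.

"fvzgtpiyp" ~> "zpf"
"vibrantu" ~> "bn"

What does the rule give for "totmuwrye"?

Rule — swap the first and last characters, then keep one character in every 3, starting at position 3 (positions 3rd, 6th, 9th, ...).
Starting from "totmuwrye": after the first operation, "eotmuwryt"; after the second, "twt".

twt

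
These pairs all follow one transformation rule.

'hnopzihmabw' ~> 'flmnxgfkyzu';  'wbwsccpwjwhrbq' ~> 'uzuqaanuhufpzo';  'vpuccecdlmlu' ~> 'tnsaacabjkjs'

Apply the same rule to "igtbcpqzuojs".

gerzanoxsmhq

Rule — shift every letter 2 places backward in the alphabet (wrapping around).
Doing the same to "igtbcpqzuojs": "gerzanoxsmhq".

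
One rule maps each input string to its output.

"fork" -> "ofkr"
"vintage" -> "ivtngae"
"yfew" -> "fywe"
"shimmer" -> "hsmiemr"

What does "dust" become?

Each output is the input with this applied: swap each adjacent pair of characters (1↔2, 3↔4, ...).
On "dust" that produces "udts".

udts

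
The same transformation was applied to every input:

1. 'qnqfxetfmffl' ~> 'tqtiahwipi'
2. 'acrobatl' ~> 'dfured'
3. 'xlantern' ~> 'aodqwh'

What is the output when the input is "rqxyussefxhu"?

utabxvvhia

Rule — shift every letter 3 places forward in the alphabet (wrapping around), then delete the last 2 characters.
"rqxyussefxhu" → "utabxvvhiakx" → "utabxvvhia".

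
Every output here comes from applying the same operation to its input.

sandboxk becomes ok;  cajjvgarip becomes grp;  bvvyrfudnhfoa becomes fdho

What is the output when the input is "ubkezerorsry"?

eosy

Rule — keep every other character starting from the second (positions 2nd, 4th, 6th, ...), then delete the first 2 characters.
Applying that to "ubkezerorsry" gives "eosy".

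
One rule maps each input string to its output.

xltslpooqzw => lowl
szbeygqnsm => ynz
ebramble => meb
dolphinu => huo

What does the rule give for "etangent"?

gtt

In each case the input is transformed by: keep one character in every 3, starting at position 2 (positions 2nd, 5th, 8th, ...), then move the first character to the end.
Applying both steps to "etangent": "tgt", then "gtt".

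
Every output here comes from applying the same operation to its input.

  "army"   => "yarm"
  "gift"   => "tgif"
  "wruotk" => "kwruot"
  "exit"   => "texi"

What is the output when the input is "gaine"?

egain

The transformation: move the last character to the front.
On "gaine" that produces "egain".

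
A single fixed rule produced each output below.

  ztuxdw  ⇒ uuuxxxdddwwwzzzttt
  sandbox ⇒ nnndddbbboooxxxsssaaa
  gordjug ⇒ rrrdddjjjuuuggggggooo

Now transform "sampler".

mmmpppllleeerrrsssaaa

The pattern: move the first 2 characters to the end (rotate left by 2), then repeat every character 3 times.
Starting from "sampler": after the first operation, "mplersa"; after the second, "mmmpppllleeerrrsssaaa".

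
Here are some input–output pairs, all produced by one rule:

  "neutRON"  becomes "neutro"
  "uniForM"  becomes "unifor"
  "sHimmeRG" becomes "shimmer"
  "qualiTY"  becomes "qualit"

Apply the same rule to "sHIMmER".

shimme

Rule — delete the last character, then convert every letter to lowercase.
Starting from "sHIMmER": after the first operation, "sHIMmE"; after the second, "shimme".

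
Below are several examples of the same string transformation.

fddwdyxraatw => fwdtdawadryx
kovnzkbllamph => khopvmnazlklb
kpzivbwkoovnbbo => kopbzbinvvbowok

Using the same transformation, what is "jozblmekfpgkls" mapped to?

The rule is to take characters alternately from the front and the back (1st, last, 2nd, 2nd-last, ...).
"jozblmekfpgkls" → "jsolzkbglpmfek".

jsolzkbglpmfek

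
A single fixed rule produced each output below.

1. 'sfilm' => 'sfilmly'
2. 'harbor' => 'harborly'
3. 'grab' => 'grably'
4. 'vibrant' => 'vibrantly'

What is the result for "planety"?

The pattern: append "ly".
For "planety" the result is "planetyly".

planetyly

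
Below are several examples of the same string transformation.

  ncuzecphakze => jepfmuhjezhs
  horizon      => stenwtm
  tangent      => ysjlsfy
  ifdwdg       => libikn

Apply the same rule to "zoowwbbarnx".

cswfggbbtte

Looking at the pairs, the operation is to shift every letter 5 places forward in the alphabet (wrapping around), then reverse the string.
For "zoowwbbarnx", step one produces "ettbbggfwsc"; step two turns that into "cswfggbbtte".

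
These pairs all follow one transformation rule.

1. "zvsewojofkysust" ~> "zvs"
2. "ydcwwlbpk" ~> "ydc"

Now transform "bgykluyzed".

In each case the input is transformed by: keep only the first 3 characters.
Doing the same to "bgykluyzed": "bgy".

bgy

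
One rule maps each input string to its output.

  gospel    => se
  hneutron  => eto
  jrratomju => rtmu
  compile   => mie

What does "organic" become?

The transformation: keep every other character starting from the first (positions 1st, 3rd, 5th, ...), then delete the first character.
Applying both steps to "organic": "ognc", then "gnc".

gnc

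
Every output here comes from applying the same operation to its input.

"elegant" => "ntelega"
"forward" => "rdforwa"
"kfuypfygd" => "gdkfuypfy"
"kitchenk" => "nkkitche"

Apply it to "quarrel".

The pattern: move the last 2 characters to the front (rotate right by 2).
Applying that to "quarrel" gives "elquarr".

elquarr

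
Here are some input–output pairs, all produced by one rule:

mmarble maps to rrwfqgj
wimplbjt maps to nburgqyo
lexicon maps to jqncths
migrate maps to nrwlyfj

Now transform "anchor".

The pattern: swap each adjacent pair of characters (1↔2, 3↔4, ...), then shift every letter 5 places forward in the alphabet (wrapping around).
Applying that to "anchor" gives "sfmhwt".
(Check on "lexicon": → "elixocn" → "jqncths" ✓)

sfmhwt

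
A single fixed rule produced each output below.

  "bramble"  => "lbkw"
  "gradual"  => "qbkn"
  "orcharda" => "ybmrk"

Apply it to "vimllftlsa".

Rule — delete the last 3 characters, then shift every letter 10 places forward in the alphabet (wrapping around).
On "vimllftlsa": the first step gives "vimllft", and the second then gives "fswvvpd".

fswvvpd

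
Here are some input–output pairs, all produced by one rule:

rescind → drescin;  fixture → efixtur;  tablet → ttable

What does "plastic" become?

cplasti

The pattern: move the last character to the front.
For "plastic" the result is "cplasti".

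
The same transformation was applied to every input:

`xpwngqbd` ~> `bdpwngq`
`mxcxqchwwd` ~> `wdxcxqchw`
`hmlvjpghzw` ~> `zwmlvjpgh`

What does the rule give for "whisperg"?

The pattern: delete the first character, then move the last 2 characters to the front (rotate right by 2).
On "whisperg": the first step gives "hisperg", and the second then gives "rghispe".

rghispe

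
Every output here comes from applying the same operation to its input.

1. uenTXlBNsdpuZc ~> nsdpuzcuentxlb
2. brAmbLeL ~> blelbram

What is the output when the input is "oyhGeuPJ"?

Each output is the input with this applied: swap the front and back halves of the string, then convert every letter to lowercase.
On "oyhGeuPJ": the first step gives "euPJoyhG", and the second then gives "eupjoyhg".

eupjoyhg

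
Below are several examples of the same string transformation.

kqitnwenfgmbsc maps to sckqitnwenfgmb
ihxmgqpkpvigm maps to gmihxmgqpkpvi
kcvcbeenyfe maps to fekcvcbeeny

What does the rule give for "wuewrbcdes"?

eswuewrbcd

The rule is to move the last 2 characters to the front (rotate right by 2).
For "wuewrbcdes" the result is "eswuewrbcd".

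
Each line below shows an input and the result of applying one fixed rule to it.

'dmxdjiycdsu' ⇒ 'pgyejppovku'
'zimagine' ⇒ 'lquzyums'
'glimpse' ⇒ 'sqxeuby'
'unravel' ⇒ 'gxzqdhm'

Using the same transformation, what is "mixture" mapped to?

yqudjgf

The pattern: shift every letter 12 places forward in the alphabet (wrapping around), then take characters alternately from the front and the back (1st, last, 2nd, 2nd-last, ...).
For "mixture", step one produces "yujfgdq"; step two turns that into "yqudjgf".
(Check on "dmxdjiycdsu": → "pyjpvukopeg" → "pgyejppovku" ✓)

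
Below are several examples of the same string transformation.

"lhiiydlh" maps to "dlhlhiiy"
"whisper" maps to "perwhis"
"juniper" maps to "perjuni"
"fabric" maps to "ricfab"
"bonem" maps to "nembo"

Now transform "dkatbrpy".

rpydkatb

Looking at the pairs, the operation is to move the last 3 characters to the front (rotate right by 3).
Doing the same to "dkatbrpy": "rpydkatb".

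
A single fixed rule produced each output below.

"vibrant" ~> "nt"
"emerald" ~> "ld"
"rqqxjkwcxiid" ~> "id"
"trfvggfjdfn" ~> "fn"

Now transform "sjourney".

What's happening: keep only the last 2 characters.
For "sjourney" the result is "ey".

ey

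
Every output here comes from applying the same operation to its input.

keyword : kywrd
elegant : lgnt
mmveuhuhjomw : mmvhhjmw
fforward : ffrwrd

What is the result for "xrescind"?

What's happening: remove every vowel.
Doing the same to "xrescind": "xrscnd".

xrscnd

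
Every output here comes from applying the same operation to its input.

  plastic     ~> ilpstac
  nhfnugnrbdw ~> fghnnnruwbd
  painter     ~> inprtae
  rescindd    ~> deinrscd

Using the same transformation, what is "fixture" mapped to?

irtuxef

Rule — sort the characters into alphabetical order, then move the first 2 characters to the end (rotate left by 2).
On "fixture": the first step gives "efirtux", and the second then gives "irtuxef".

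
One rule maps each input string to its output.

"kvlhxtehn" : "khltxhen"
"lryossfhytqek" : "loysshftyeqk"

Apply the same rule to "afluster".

Looking at the pairs, the operation is to swap each adjacent pair of characters (1↔2, 3↔4, ...), then delete the first character.
Starting from "afluster": after the first operation, "faultsre"; after the second, "aultsre".

aultsre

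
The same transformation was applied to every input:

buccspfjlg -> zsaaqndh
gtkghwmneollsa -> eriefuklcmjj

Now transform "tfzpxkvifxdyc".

The pattern: delete the last 2 characters, then shift every letter 2 places backward in the alphabet (wrapping around).
"tfzpxkvifxdyc" → "rdxnvitgdvb".

rdxnvitgdvb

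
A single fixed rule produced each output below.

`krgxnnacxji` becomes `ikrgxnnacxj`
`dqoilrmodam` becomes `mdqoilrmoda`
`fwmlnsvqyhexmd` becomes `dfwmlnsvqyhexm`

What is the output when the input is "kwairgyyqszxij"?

What's happening: move the last character to the front.
Applying that to "kwairgyyqszxij" gives "jkwairgyyqszxi".

jkwairgyyqszxi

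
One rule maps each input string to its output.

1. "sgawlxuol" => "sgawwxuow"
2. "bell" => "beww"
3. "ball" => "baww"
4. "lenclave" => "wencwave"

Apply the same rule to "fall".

Looking at the pairs, the operation is to replace every "l" with "w".
On "fall" that produces "faww".

faww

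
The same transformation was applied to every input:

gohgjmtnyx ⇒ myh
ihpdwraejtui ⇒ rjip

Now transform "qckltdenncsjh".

Each output is the input with this applied: keep one character in every 3, starting at position 3 (positions 3rd, 6th, 9th, ...), then move the first character to the end.
Starting from "qckltdenncsjh": after the first operation, "kdnj"; after the second, "dnjk".
(Check on "ihpdwraejtui": → "prji" → "rjip" ✓)

dnjk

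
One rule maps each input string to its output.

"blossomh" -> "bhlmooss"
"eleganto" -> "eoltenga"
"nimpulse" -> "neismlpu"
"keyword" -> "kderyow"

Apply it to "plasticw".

Each output is the input with this applied: take characters alternately from the front and the back (1st, last, 2nd, 2nd-last, ...).
Applying that to "plasticw" gives "pwlcaist".

pwlcaist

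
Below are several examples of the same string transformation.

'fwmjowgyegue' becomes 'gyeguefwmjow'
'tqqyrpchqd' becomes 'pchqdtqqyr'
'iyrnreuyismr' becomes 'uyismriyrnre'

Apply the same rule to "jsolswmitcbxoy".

What's happening: swap the front and back halves of the string.
On "jsolswmitcbxoy" that produces "itcbxoyjsolswm".

itcbxoyjsolswm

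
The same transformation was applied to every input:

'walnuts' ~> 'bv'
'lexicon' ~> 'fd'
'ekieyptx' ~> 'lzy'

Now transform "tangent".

bf

The transformation: keep one character in every 3, starting at position 2 (positions 2nd, 5th, 8th, ...), then shift every letter 1 place forward in the alphabet (wrapping around).
Applying both steps to "tangent": "ae", then "bf".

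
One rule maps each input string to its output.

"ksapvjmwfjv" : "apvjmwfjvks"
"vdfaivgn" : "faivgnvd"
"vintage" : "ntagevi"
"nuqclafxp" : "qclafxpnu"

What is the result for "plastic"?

Looking at the pairs, the operation is to move the first 2 characters to the end (rotate left by 2).
Applying that to "plastic" gives "asticpl".

asticpl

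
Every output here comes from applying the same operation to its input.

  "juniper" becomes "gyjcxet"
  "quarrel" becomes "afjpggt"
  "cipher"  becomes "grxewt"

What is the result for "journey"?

nydjgct

The rule is to shift every letter 11 places backward in the alphabet (wrapping around), then move the last character to the front.
On "journey": the first step gives "ydjgctn", and the second then gives "nydjgct".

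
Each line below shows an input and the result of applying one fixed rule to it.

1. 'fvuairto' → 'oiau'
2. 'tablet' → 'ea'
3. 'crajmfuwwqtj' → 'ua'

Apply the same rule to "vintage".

Each output is the input with this applied: reverse the string, then keep only the vowels.
Applying both steps to "vintage": "egatniv", then "eai".

eai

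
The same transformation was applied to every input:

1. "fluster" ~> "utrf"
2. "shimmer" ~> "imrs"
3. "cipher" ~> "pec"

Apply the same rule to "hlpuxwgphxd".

pxghdh

The transformation: keep every other character starting from the first (positions 1st, 3rd, 5th, ...), then move the first character to the end.
Doing the same to "hlpuxwgphxd": "pxghdh".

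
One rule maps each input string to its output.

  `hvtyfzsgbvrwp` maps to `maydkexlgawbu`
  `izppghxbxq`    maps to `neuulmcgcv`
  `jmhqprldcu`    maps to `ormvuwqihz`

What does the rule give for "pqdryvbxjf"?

uviwdagcok

The pattern: shift every letter 5 places forward in the alphabet (wrapping around).
Doing the same to "pqdryvbxjf": "uviwdagcok".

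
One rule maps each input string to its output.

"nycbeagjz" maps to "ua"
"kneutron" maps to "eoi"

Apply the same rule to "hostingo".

Looking at the pairs, the operation is to shift every letter 6 places backward in the alphabet (wrapping around), then keep only the vowels.
On "hostingo": the first step gives "bimnchai", and the second then gives "iai".

iai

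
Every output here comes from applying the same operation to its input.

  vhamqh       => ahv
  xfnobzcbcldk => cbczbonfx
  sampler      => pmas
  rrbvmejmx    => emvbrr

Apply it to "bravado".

varb

Looking at the pairs, the operation is to delete the last 3 characters, then reverse the string.
For "bravado", step one produces "brav"; step two turns that into "varb".
(Check on "rrbvmejmx": → "rrbvme" → "emvbrr" ✓)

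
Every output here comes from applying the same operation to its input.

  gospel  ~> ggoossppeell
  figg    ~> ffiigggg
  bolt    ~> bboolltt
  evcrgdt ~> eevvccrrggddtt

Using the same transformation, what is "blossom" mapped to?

Looking at the pairs, the operation is to double every character.
On "blossom" that produces "bblloossssoomm".

bblloossssoomm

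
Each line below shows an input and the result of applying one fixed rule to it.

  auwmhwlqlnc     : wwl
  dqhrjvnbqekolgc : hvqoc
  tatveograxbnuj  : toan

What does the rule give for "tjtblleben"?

tle

The pattern: keep one character in every 3, starting at position 3 (positions 3rd, 6th, 9th, ...).
On "tjtblleben" that produces "tle".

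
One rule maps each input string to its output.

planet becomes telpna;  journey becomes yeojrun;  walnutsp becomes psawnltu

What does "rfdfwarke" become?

ekfrfdawr

The transformation: move the last 2 characters to the front (rotate right by 2), then swap each adjacent pair of characters (1↔2, 3↔4, ...).
Starting from "rfdfwarke": after the first operation, "kerfdfwar"; after the second, "ekfrfdawr".
(Check on "journey": → "eyjourn" → "yeojrun" ✓)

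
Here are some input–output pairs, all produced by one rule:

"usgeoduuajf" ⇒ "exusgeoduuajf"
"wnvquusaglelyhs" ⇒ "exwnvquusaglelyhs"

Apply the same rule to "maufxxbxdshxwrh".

exmaufxxbxdshxwrh

Each output is the input with this applied: prepend "ex".
"maufxxbxdshxwrh" → "exmaufxxbxdshxwrh".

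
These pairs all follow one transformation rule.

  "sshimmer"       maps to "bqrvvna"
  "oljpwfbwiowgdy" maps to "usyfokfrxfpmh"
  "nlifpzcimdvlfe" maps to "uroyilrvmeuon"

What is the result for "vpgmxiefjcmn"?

ypvgrnoslvw

The rule is to shift every letter 9 places forward in the alphabet (wrapping around), then delete the first character.
On "vpgmxiefjcmn": the first step gives "eypvgrnoslvw", and the second then gives "ypvgrnoslvw".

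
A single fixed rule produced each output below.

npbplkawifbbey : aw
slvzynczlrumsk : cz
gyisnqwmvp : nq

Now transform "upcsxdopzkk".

od

Each output is the input with this applied: take characters alternately from the front and the back (1st, last, 2nd, 2nd-last, ...), then keep only the last 2 characters.
Applying both steps to "upcsxdopzkk": "ukpkczspxod", then "od".
(Check on "slvzynczlrumsk": → "sklsvmzuyrnlcz" → "cz" ✓)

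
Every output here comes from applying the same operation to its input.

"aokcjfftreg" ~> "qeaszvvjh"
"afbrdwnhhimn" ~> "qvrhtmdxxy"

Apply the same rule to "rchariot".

The pattern: delete the last 2 characters, then shift every letter 10 places backward in the alphabet (wrapping around).
On "rchariot": the first step gives "rchari", and the second then gives "hsxqhy".

hsxqhy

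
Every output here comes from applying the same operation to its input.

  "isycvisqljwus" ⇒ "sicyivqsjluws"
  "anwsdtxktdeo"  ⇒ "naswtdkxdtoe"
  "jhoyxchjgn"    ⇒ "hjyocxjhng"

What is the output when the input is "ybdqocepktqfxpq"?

What's happening: swap each adjacent pair of characters (1↔2, 3↔4, ...).
Applying that to "ybdqocepktqfxpq" gives "byqdcopetkfqpxq".

byqdcopetkfqpxq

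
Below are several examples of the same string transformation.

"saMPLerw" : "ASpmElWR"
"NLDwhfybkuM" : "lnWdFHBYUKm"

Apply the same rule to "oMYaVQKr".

Rule — flip the case of every letter, then swap each adjacent pair of characters (1↔2, 3↔4, ...).
For "oMYaVQKr", step one produces "OmyAvqkR"; step two turns that into "mOAyqvRk".
(Check on "NLDwhfybkuM": → "nldWHFYBKUm" → "lnWdFHBYUKm" ✓)

mOAyqvRk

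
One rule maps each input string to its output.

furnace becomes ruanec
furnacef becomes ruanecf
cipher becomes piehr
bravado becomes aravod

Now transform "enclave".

The pattern: delete the first character, then swap each adjacent pair of characters (1↔2, 3↔4, ...).
Applying both steps to "enclave": "nclave", then "cnalev".

cnalev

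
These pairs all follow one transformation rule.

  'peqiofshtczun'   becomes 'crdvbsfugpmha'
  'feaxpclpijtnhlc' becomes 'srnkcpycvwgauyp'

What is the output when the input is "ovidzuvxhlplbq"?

The pattern: shift every letter 13 places forward in the alphabet (wrapping around) — i.e. ROT13.
Doing the same to "ovidzuvxhlplbq": "bivqmhikuycyod".

bivqmhikuycyod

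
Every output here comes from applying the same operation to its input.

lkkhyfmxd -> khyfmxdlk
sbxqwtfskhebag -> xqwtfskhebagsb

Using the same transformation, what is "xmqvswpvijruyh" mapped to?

The transformation: move the first 2 characters to the end (rotate left by 2).
Doing the same to "xmqvswpvijruyh": "qvswpvijruyhxm".

qvswpvijruyhxm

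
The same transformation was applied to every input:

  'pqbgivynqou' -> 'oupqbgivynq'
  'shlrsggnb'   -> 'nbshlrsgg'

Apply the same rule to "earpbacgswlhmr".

The transformation: move the last 2 characters to the front (rotate right by 2).
On "earpbacgswlhmr" that produces "mrearpbacgswlh".

mrearpbacgswlh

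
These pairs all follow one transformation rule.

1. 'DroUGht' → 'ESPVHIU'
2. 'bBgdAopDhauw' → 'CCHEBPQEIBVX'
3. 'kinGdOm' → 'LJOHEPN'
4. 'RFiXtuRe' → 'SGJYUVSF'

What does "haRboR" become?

IBSCPS

The transformation: shift every letter 1 place forward in the alphabet (wrapping around), then convert every letter to uppercase.
Working it through for "haRboR": intermediate "ibScpS", final "IBSCPS".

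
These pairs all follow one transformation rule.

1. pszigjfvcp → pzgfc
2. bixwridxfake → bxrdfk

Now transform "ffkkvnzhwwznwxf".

The transformation: keep every other character starting from the first (positions 1st, 3rd, 5th, ...).
On "ffkkvnzhwwznwxf" that produces "fkvzwzwf".

fkvzwzwf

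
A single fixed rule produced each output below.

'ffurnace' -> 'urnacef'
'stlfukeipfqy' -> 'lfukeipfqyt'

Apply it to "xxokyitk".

okyitkx

The rule is to delete the first character, then move the first character to the end.
On "xxokyitk": the first step gives "xokyitk", and the second then gives "okyitkx".
(Check on "ffurnace": → "furnace" → "urnacef" ✓)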